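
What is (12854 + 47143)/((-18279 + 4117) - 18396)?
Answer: -59997/32558 ≈ -1.8428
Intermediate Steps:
(12854 + 47143)/((-18279 + 4117) - 18396) = 59997/(-14162 - 18396) = 59997/(-32558) = 59997*(-1/32558) = -59997/32558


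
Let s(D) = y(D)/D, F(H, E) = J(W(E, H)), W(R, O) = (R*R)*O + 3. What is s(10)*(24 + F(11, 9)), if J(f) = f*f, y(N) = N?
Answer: 799260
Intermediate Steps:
W(R, O) = 3 + O*R**2 (W(R, O) = R**2*O + 3 = O*R**2 + 3 = 3 + O*R**2)
J(f) = f**2
F(H, E) = (3 + H*E**2)**2
s(D) = 1 (s(D) = D/D = 1)
s(10)*(24 + F(11, 9)) = 1*(24 + (3 + 11*9**2)**2) = 1*(24 + (3 + 11*81)**2) = 1*(24 + (3 + 891)**2) = 1*(24 + 894**2) = 1*(24 + 799236) = 1*799260 = 799260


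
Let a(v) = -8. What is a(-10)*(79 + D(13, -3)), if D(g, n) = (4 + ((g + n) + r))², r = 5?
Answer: -3520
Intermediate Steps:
D(g, n) = (9 + g + n)² (D(g, n) = (4 + ((g + n) + 5))² = (4 + (5 + g + n))² = (9 + g + n)²)
a(-10)*(79 + D(13, -3)) = -8*(79 + (9 + 13 - 3)²) = -8*(79 + 19²) = -8*(79 + 361) = -8*440 = -3520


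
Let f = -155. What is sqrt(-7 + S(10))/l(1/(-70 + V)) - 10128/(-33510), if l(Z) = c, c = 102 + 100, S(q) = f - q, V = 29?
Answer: 1688/5585 + I*sqrt(43)/101 ≈ 0.30224 + 0.064925*I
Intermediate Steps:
S(q) = -155 - q
c = 202
l(Z) = 202
sqrt(-7 + S(10))/l(1/(-70 + V)) - 10128/(-33510) = sqrt(-7 + (-155 - 1*10))/202 - 10128/(-33510) = sqrt(-7 + (-155 - 10))*(1/202) - 10128*(-1/33510) = sqrt(-7 - 165)*(1/202) + 1688/5585 = sqrt(-172)*(1/202) + 1688/5585 = (2*I*sqrt(43))*(1/202) + 1688/5585 = I*sqrt(43)/101 + 1688/5585 = 1688/5585 + I*sqrt(43)/101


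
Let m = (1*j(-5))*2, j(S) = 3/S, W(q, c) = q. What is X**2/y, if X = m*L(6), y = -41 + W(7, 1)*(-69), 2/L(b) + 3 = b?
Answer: -4/3275 ≈ -0.0012214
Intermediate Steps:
L(b) = 2/(-3 + b)
m = -6/5 (m = (1*(3/(-5)))*2 = (1*(3*(-1/5)))*2 = (1*(-3/5))*2 = -3/5*2 = -6/5 ≈ -1.2000)
y = -524 (y = -41 + 7*(-69) = -41 - 483 = -524)
X = -4/5 (X = -12/(5*(-3 + 6)) = -12/(5*3) = -6/5*2/3 = -4/5 ≈ -0.80000)
X**2/y = (-4/5)**2/(-524) = (16/25)*(-1/524) = -4/3275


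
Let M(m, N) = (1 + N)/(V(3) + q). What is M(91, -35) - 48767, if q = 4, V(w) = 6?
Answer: -243852/5 ≈ -48770.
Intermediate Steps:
M(m, N) = 1/10 + N/10 (M(m, N) = (1 + N)/(6 + 4) = (1 + N)/10 = 1/10 + N/10)
M(91, -35) - 48767 = (1/10 + (1/10)*(-35)) - 48767 = (1/10 - 7/2) - 48767 = -17/5 - 48767 = -243852/5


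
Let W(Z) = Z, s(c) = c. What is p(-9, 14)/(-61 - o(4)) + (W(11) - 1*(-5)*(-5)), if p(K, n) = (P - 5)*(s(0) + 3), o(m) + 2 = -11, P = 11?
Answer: -115/8 ≈ -14.375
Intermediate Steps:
o(m) = -13 (o(m) = -2 - 11 = -13)
p(K, n) = 18 (p(K, n) = (11 - 5)*(0 + 3) = 6*3 = 18)
p(-9, 14)/(-61 - o(4)) + (W(11) - 1*(-5)*(-5)) = 18/(-61 - 1*(-13)) + (11 - 1*(-5)*(-5)) = 18/(-61 + 13) + (11 + 5*(-5)) = 18/(-48) + (11 - 25) = 18*(-1/48) - 14 = -3/8 - 14 = -115/8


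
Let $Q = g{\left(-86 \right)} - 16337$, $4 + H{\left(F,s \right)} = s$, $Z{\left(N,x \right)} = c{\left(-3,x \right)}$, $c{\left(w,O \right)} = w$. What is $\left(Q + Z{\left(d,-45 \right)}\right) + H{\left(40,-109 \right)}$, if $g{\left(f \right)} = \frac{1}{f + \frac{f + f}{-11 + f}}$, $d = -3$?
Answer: $- \frac{134421107}{8170} \approx -16453.0$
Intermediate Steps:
$Z{\left(N,x \right)} = -3$
$H{\left(F,s \right)} = -4 + s$
$g{\left(f \right)} = \frac{1}{f + \frac{2 f}{-11 + f}}$
$Q = - \frac{133473387}{8170}$ ($Q = \frac{-11 - 86}{\left(-86\right) \left(-9 - 86\right)} - 16337 = \left(- \frac{1}{86}\right) \frac{1}{-95} \left(-97\right) - 16337 = \left(- \frac{1}{86}\right) \left(- \frac{1}{95}\right) \left(-97\right) - 16337 = - \frac{97}{8170} - 16337 = - \frac{133473387}{8170} \approx -16337.0$)
$\left(Q + Z{\left(d,-45 \right)}\right) + H{\left(40,-109 \right)} = \left(- \frac{133473387}{8170} - 3\right) - 113 = - \frac{133497897}{8170} - 113 = - \frac{134421107}{8170}$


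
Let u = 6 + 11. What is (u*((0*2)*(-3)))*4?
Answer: 0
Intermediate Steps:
u = 17
(u*((0*2)*(-3)))*4 = (17*((0*2)*(-3)))*4 = (17*(0*(-3)))*4 = (17*0)*4 = 0*4 = 0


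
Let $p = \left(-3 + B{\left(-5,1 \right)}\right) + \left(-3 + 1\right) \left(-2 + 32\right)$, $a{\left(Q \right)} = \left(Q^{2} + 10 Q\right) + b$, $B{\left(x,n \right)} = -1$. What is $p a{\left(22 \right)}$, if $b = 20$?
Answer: $-46336$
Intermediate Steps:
$a{\left(Q \right)} = 20 + Q^{2} + 10 Q$ ($a{\left(Q \right)} = \left(Q^{2} + 10 Q\right) + 20 = 20 + Q^{2} + 10 Q$)
$p = -64$ ($p = \left(-3 - 1\right) + \left(-3 + 1\right) \left(-2 + 32\right) = -4 - 60 = -64$)
$p a{\left(22 \right)} = - 64 \left(20 + 22^{2} + 10 \cdot 22\right) = - 64 \left(20 + 484 + 220\right) = \left(-64\right) 724 = -46336$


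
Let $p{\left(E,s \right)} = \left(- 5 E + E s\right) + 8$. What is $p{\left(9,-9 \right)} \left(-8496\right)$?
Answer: $1002528$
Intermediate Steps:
$p{\left(E,s \right)} = 8 - 5 E + E s$
$p{\left(9,-9 \right)} \left(-8496\right) = \left(8 - 45 + 9 \left(-9\right)\right) \left(-8496\right) = \left(8 - 45 - 81\right) \left(-8496\right) = \left(-118\right) \left(-8496\right) = 1002528$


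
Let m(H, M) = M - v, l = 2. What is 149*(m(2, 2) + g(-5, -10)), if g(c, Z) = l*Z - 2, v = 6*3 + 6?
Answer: -6556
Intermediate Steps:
v = 24 (v = 18 + 6 = 24)
g(c, Z) = -2 + 2*Z (g(c, Z) = 2*Z - 2 = -2 + 2*Z)
m(H, M) = -24 + M (m(H, M) = M - 1*24 = M - 24 = -24 + M)
149*(m(2, 2) + g(-5, -10)) = 149*((-24 + 2) + (-2 + 2*(-10))) = 149*(-22 + (-2 - 20)) = 149*(-22 - 22) = 149*(-44) = -6556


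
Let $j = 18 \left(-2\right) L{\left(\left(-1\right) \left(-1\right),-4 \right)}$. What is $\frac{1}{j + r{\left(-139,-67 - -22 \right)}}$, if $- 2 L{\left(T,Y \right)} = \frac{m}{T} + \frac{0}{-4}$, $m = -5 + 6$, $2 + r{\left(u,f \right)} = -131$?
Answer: $- \frac{1}{115} \approx -0.0086956$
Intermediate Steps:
$r{\left(u,f \right)} = -133$ ($r{\left(u,f \right)} = -2 - 131 = -133$)
$m = 1$
$L{\left(T,Y \right)} = - \frac{1}{2 T}$ ($L{\left(T,Y \right)} = - \frac{1 \frac{1}{T} + \frac{0}{-4}}{2} = - \frac{\frac{1}{T} + 0 \left(- \frac{1}{4}\right)}{2} = - \frac{\frac{1}{T} + 0}{2} = - \frac{1}{2 T}$)
$j = 18$ ($j = 18 \left(-2\right) \left(- \frac{1}{2 \left(\left(-1\right) \left(-1\right)\right)}\right) = - 36 \left(- \frac{1}{2 \cdot 1}\right) = - 36 \left(\left(- \frac{1}{2}\right) 1\right) = \left(-36\right) \left(- \frac{1}{2}\right) = 18$)
$\frac{1}{j + r{\left(-139,-67 - -22 \right)}} = \frac{1}{18 - 133} = \frac{1}{-115} = - \frac{1}{115}$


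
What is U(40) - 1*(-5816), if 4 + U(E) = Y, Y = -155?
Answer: 5657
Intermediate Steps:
U(E) = -159 (U(E) = -4 - 155 = -159)
U(40) - 1*(-5816) = -159 - 1*(-5816) = -159 + 5816 = 5657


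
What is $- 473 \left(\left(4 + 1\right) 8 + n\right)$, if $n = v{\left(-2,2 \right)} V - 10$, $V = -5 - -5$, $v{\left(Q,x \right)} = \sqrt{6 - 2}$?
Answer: $-14190$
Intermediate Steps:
$v{\left(Q,x \right)} = 2$ ($v{\left(Q,x \right)} = \sqrt{4} = 2$)
$V = 0$ ($V = -5 + 5 = 0$)
$n = -10$ ($n = 2 \cdot 0 - 10 = 0 - 10 = -10$)
$- 473 \left(\left(4 + 1\right) 8 + n\right) = - 473 \left(\left(4 + 1\right) 8 - 10\right) = - 473 \left(5 \cdot 8 - 10\right) = - 473 \left(40 - 10\right) = \left(-473\right) 30 = -14190$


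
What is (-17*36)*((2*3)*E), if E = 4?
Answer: -14688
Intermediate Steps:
(-17*36)*((2*3)*E) = (-17*36)*((2*3)*4) = -3672*4 = -612*24 = -14688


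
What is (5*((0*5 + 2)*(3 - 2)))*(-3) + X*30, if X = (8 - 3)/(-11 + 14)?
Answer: 20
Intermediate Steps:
X = 5/3 ≈ 1.6667
(5*((0*5 + 2)*(3 - 2)))*(-3) + X*30 = (5*((0*5 + 2)*(3 - 2)))*(-3) + (5/3)*30 = (5*((0 + 2)*1))*(-3) + 50 = (5*(2*1))*(-3) + 50 = (5*2)*(-3) + 50 = 10*(-3) + 50 = -30 + 50 = 20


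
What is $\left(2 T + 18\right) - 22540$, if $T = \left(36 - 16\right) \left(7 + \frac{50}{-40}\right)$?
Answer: $-22292$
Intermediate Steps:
$T = 115$ ($T = 20 \left(7 + 50 \left(- \frac{1}{40}\right)\right) = 20 \left(7 - \frac{5}{4}\right) = 20 \cdot \frac{23}{4} = 115$)
$\left(2 T + 18\right) - 22540 = \left(2 \cdot 115 + 18\right) - 22540 = \left(230 + 18\right) - 22540 = 248 - 22540 = -22292$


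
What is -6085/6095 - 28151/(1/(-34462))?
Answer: 1182600368661/1219 ≈ 9.7014e+8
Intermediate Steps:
-6085/6095 - 28151/(1/(-34462)) = -6085*1/6095 - 28151/(-1/34462) = -1217/1219 - 28151*(-34462) = -1217/1219 + 970139762 = 1182600368661/1219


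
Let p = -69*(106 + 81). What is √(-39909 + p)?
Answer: 18*I*√163 ≈ 229.81*I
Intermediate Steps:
p = -12903 (p = -69*187 = -12903)
√(-39909 + p) = √(-39909 - 12903) = √(-52812) = 18*I*√163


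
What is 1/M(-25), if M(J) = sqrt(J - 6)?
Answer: -I*sqrt(31)/31 ≈ -0.17961*I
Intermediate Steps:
M(J) = sqrt(-6 + J)
1/M(-25) = 1/(sqrt(-6 - 25)) = 1/(sqrt(-31)) = 1/(I*sqrt(31)) = -I*sqrt(31)/31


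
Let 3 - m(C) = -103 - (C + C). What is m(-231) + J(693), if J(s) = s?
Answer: 337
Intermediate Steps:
m(C) = 106 + 2*C (m(C) = 3 - (-103 - (C + C)) = 3 - (-103 - 2*C) = 3 + (103 + 2*C) = 106 + 2*C)
m(-231) + J(693) = (106 + 2*(-231)) + 693 = (106 - 462) + 693 = -356 + 693 = 337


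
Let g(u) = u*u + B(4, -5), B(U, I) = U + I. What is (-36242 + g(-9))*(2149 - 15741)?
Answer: 491513904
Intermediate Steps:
B(U, I) = I + U
g(u) = -1 + u² (g(u) = u*u + (-5 + 4) = u² - 1 = -1 + u²)
(-36242 + g(-9))*(2149 - 15741) = (-36242 + (-1 + (-9)²))*(2149 - 15741) = (-36242 + (-1 + 81))*(-13592) = (-36242 + 80)*(-13592) = -36162*(-13592) = 491513904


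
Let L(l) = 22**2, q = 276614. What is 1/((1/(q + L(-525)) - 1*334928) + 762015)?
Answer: 277098/118344953527 ≈ 2.3414e-6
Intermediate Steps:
L(l) = 484
1/((1/(q + L(-525)) - 1*334928) + 762015) = 1/((1/(276614 + 484) - 1*334928) + 762015) = 1/((1/277098 - 334928) + 762015) = 1/(-92807878943/277098 + 762015) = 1/(118344953527/277098) = 277098/118344953527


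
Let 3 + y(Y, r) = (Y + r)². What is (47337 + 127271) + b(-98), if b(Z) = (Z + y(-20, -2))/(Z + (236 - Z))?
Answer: 41207871/236 ≈ 1.7461e+5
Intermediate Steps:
y(Y, r) = -3 + (Y + r)²
b(Z) = 481/236 + Z/236 (b(Z) = (Z + (-3 + (-20 - 2)²))/(Z + (236 - Z)) = (Z + (-3 + (-22)²))/236 = (Z + (-3 + 484))*(1/236) = (Z + 481)*(1/236) = (481 + Z)*(1/236) = 481/236 + Z/236)
(47337 + 127271) + b(-98) = (47337 + 127271) + (481/236 + (1/236)*(-98)) = 174608 + (481/236 - 49/118) = 174608 + 383/236 = 41207871/236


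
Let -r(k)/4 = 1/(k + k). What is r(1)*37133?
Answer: -74266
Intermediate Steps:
r(k) = -2/k (r(k) = -4/(k + k) = -4*1/(2*k) = -2/k)
r(1)*37133 = -2/1*37133 = -2*1*37133 = -2*37133 = -74266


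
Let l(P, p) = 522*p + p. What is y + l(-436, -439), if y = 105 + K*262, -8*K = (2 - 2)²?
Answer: -229492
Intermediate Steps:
l(P, p) = 523*p
K = 0 (K = -(2 - 2)²/8 = -⅛*0² = -⅛*0 = 0)
y = 105 (y = 105 + 0*262 = 105 + 0 = 105)
y + l(-436, -439) = 105 + 523*(-439) = 105 - 229597 = -229492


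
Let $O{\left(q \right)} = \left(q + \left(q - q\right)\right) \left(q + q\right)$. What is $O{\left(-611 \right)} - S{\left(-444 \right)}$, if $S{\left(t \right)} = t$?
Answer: $747086$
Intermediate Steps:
$O{\left(q \right)} = 2 q^{2}$ ($O{\left(q \right)} = \left(q + 0\right) 2 q = q 2 q = 2 q^{2}$)
$O{\left(-611 \right)} - S{\left(-444 \right)} = 2 \left(-611\right)^{2} - -444 = 2 \cdot 373321 + 444 = 746642 + 444 = 747086$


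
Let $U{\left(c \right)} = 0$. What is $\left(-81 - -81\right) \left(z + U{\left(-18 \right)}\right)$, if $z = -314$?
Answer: $0$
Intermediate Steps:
$\left(-81 - -81\right) \left(z + U{\left(-18 \right)}\right) = \left(-81 - -81\right) \left(-314 + 0\right) = \left(-81 + 81\right) \left(-314\right) = 0 \left(-314\right) = 0$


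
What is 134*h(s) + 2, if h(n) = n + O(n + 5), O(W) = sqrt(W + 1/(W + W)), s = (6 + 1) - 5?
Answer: 270 + 201*sqrt(154)/7 ≈ 626.33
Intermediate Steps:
s = 2 (s = 7 - 5 = 2)
O(W) = sqrt(W + 1/(2*W))
h(n) = n + sqrt(20 + 2/(5 + n) + 4*n)/2 (h(n) = n + sqrt(2/(n + 5) + 4*(n + 5))/2 = n + sqrt(2/(5 + n) + 4*(5 + n))/2 = n + sqrt(2/(5 + n) + (20 + 4*n))/2 = n + sqrt(20 + 2/(5 + n) + 4*n)/2)
134*h(s) + 2 = 134*(2 + sqrt(20 + 2/(5 + 2) + 4*2)/2) + 2 = 134*(2 + sqrt(20 + 2/7 + 8)/2) + 2 = 134*(2 + sqrt(198/7)/2) + 2 = 134*(2 + (3*sqrt(154)/7)/2) + 2 = 134*(2 + 3*sqrt(154)/14) + 2 = (268 + 201*sqrt(154)/7) + 2 = 270 + 201*sqrt(154)/7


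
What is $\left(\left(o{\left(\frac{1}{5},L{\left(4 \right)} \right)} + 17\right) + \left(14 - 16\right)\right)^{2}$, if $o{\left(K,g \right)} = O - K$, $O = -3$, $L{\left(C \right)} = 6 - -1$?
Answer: $\frac{3481}{25} \approx 139.24$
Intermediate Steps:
$L{\left(C \right)} = 7$ ($L{\left(C \right)} = 6 + 1 = 7$)
$o{\left(K,g \right)} = -3 - K$
$\left(\left(o{\left(\frac{1}{5},L{\left(4 \right)} \right)} + 17\right) + \left(14 - 16\right)\right)^{2} = \left(\left(\left(-3 - \frac{1}{5}\right) + 17\right) + \left(14 - 16\right)\right)^{2} = \left(\left(\left(-3 - \frac{1}{5}\right) + 17\right) - 2\right)^{2} = \left(\left(- \frac{16}{5} + 17\right) - 2\right)^{2} = \left(\frac{69}{5} - 2\right)^{2} = \left(\frac{59}{5}\right)^{2} = \frac{3481}{25}$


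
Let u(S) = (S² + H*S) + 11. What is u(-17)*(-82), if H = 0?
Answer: -24600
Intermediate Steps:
u(S) = 11 + S² (u(S) = (S² + 0*S) + 11 = (S² + 0) + 11 = S² + 11 = 11 + S²)
u(-17)*(-82) = (11 + (-17)²)*(-82) = (11 + 289)*(-82) = 300*(-82) = -24600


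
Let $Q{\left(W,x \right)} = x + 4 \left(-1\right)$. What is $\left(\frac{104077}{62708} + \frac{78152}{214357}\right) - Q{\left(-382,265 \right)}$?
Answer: $- \frac{3481125186211}{13441898756} \approx -258.98$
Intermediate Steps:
$Q{\left(W,x \right)} = -4 + x$ ($Q{\left(W,x \right)} = x - 4 = -4 + x$)
$\left(\frac{104077}{62708} + \frac{78152}{214357}\right) - Q{\left(-382,265 \right)} = \left(\frac{104077}{62708} + \frac{78152}{214357}\right) - \left(-4 + 265\right) = \left(104077 \cdot \frac{1}{62708} + 78152 \cdot \frac{1}{214357}\right) - 261 = \left(\frac{104077}{62708} + \frac{78152}{214357}\right) - 261 = \frac{27210389105}{13441898756} - 261 = - \frac{3481125186211}{13441898756}$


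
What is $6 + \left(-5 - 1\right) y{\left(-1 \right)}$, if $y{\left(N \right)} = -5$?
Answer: $36$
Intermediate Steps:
$6 + \left(-5 - 1\right) y{\left(-1 \right)} = 6 + \left(-5 - 1\right) \left(-5\right) = 6 - -30 = 6 + 30 = 36$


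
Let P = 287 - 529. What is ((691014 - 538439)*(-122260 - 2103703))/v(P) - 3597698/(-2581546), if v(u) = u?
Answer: 39852769514920353/28397006 ≈ 1.4034e+9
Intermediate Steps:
P = -242
((691014 - 538439)*(-122260 - 2103703))/v(P) - 3597698/(-2581546) = ((691014 - 538439)*(-122260 - 2103703))/(-242) - 3597698/(-2581546) = (152575*(-2225963))*(-1/242) - 3597698*(-1/2581546) = -339626304725*(-1/242) + 1798849/1290773 = 339626304725/242 + 1798849/1290773 = 39852769514920353/28397006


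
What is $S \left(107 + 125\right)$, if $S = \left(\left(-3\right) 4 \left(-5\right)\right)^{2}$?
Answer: $835200$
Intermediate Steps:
$S = 3600$ ($S = \left(\left(-12\right) \left(-5\right)\right)^{2} = 60^{2} = 3600$)
$S \left(107 + 125\right) = 3600 \left(107 + 125\right) = 3600 \cdot 232 = 835200$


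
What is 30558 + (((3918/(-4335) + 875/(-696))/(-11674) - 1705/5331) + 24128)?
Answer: 1140926908869710087/20863357672560 ≈ 54686.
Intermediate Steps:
30558 + (((3918/(-4335) + 875/(-696))/(-11674) - 1705/5331) + 24128) = 30558 + (((3918*(-1/4335) + 875*(-1/696))*(-1/11674) - 1705*1/5331) + 24128) = 30558 + (((-1306/1445 - 875/696)*(-1/11674) - 1705/5331) + 24128) = 30558 + ((-2173351/1005720*(-1/11674) - 1705/5331) + 24128) = 30558 + ((2173351/11740775280 - 1705/5331) + 24128) = 30558 + (-6668811906073/20863357672560 + 24128) = 30558 + 503384425111621607/20863357672560 = 1140926908869710087/20863357672560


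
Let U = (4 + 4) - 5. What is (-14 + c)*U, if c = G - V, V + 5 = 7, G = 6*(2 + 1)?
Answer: 6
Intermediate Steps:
G = 18 (G = 6*3 = 18)
V = 2 (V = -5 + 7 = 2)
U = 3 (U = 8 - 5 = 3)
c = 16 (c = 18 - 1*2 = 18 - 2 = 16)
(-14 + c)*U = (-14 + 16)*3 = 2*3 = 6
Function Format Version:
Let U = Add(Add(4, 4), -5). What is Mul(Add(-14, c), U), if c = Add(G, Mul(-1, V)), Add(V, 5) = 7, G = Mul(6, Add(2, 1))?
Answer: 6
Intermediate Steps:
G = 18 (G = Mul(6, 3) = 18)
V = 2 (V = Add(-5, 7) = 2)
U = 3 (U = Add(8, -5) = 3)
c = 16 (c = Add(18, Mul(-1, 2)) = Add(18, -2) = 16)
Mul(Add(-14, c), U) = Mul(Add(-14, 16), 3) = Mul(2, 3) = 6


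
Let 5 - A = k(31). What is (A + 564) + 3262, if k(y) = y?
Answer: 3800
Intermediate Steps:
A = -26 (A = 5 - 1*31 = 5 - 31 = -26)
(A + 564) + 3262 = (-26 + 564) + 3262 = 538 + 3262 = 3800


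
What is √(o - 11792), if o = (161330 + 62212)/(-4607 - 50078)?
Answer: I*√35275601655470/54685 ≈ 108.61*I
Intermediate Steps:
o = -223542/54685 (o = 223542/(-54685) = 223542*(-1/54685) = -223542/54685 ≈ -4.0878)
√(o - 11792) = √(-223542/54685 - 11792) = √(-645069062/54685) = I*√35275601655470/54685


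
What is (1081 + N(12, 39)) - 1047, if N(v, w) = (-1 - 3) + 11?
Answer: 41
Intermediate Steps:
N(v, w) = 7 (N(v, w) = -4 + 11 = 7)
(1081 + N(12, 39)) - 1047 = (1081 + 7) - 1047 = 1088 - 1047 = 41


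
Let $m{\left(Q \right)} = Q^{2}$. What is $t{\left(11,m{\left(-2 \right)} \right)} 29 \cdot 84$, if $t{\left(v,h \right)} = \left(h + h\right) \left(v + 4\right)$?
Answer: $292320$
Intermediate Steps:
$t{\left(v,h \right)} = 2 h \left(4 + v\right)$
$t{\left(11,m{\left(-2 \right)} \right)} 29 \cdot 84 = 2 \left(-2\right)^{2} \left(4 + 11\right) 29 \cdot 84 = 2 \cdot 4 \cdot 15 \cdot 29 \cdot 84 = 120 \cdot 29 \cdot 84 = 3480 \cdot 84 = 292320$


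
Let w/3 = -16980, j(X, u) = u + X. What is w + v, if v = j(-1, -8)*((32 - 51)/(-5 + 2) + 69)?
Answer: -51618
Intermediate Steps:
j(X, u) = X + u
w = -50940 (w = 3*(-16980) = -50940)
v = -678 (v = (-1 - 8)*((32 - 51)/(-5 + 2) + 69) = -9*(-19/(-3) + 69) = -9*(-19*(-⅓) + 69) = -9*(19/3 + 69) = -9*226/3 = -678)
w + v = -50940 - 678 = -51618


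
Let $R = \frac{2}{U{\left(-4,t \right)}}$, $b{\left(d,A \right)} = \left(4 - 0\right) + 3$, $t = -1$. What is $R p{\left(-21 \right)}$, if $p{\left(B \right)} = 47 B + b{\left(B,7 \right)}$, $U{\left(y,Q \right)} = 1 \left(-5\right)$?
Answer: $392$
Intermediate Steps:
$U{\left(y,Q \right)} = -5$
$b{\left(d,A \right)} = 7$ ($b{\left(d,A \right)} = \left(4 + 0\right) + 3 = 4 + 3 = 7$)
$p{\left(B \right)} = 7 + 47 B$ ($p{\left(B \right)} = 47 B + 7 = 7 + 47 B$)
$R = - \frac{2}{5}$ ($R = \frac{2}{-5} = 2 \left(- \frac{1}{5}\right) = - \frac{2}{5} \approx -0.4$)
$R p{\left(-21 \right)} = - \frac{2 \left(7 + 47 \left(-21\right)\right)}{5} = - \frac{2 \left(7 - 987\right)}{5} = \left(- \frac{2}{5}\right) \left(-980\right) = 392$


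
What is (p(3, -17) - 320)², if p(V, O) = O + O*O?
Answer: 2304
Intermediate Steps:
p(V, O) = O + O²
(p(3, -17) - 320)² = (-17*(1 - 17) - 320)² = (-17*(-16) - 320)² = (272 - 320)² = (-48)² = 2304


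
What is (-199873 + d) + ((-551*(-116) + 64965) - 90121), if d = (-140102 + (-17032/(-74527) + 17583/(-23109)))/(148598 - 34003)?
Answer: -10599199984022268348/65786867315195 ≈ -1.6111e+5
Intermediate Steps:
d = -80430269256313/65786867315195 (d = (-140102 + (-17032*(-1/74527) + 17583*(-1/23109)))/114595 = (-140102 + (17032/74527 - 5861/7703))*(1/114595) = (-140102 - 305605251/574081481)*(1/114595) = -80430269256313/574081481*1/114595 = -80430269256313/65786867315195 ≈ -1.2226)
(-199873 + d) + ((-551*(-116) + 64965) - 90121) = (-199873 - 80430269256313/65786867315195) + ((-551*(-116) + 64965) - 90121) = -13149098961159226548/65786867315195 + ((63916 + 64965) - 90121) = -13149098961159226548/65786867315195 + (128881 - 90121) = -13149098961159226548/65786867315195 + 38760 = -10599199984022268348/65786867315195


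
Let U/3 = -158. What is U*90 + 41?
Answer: -42619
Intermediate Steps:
U = -474 (U = 3*(-158) = -474)
U*90 + 41 = -474*90 + 41 = -42660 + 41 = -42619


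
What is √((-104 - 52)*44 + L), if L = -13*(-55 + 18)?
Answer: I*√6383 ≈ 79.894*I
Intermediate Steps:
L = 481 (L = -13*(-37) = 481)
√((-104 - 52)*44 + L) = √((-104 - 52)*44 + 481) = √(-156*44 + 481) = √(-6864 + 481) = √(-6383) = I*√6383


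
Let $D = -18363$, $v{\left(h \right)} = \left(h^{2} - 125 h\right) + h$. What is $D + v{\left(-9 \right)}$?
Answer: $-17166$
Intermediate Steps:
$v{\left(h \right)} = h^{2} - 124 h$
$D + v{\left(-9 \right)} = -18363 - 9 \left(-124 - 9\right) = -18363 - -1197 = -18363 + 1197 = -17166$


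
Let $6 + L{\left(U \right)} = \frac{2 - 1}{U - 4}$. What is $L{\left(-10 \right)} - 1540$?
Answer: $- \frac{21645}{14} \approx -1546.1$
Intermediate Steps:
$L{\left(U \right)} = -6 + \frac{1}{-4 + U}$ ($L{\left(U \right)} = -6 + \frac{2 - 1}{U - 4} = -6 + 1 \frac{1}{-4 + U} = -6 + \frac{1}{-4 + U}$)
$L{\left(-10 \right)} - 1540 = \frac{25 - -60}{-4 - 10} - 1540 = \frac{25 + 60}{-14} - 1540 = \left(- \frac{1}{14}\right) 85 - 1540 = - \frac{85}{14} - 1540 = - \frac{21645}{14}$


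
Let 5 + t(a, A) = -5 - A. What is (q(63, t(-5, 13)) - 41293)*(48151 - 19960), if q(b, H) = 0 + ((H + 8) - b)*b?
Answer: -1302621537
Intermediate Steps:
t(a, A) = -10 - A (t(a, A) = -5 + (-5 - A) = -10 - A)
q(b, H) = b*(8 + H - b) (q(b, H) = 0 + ((8 + H) - b)*b = 0 + (8 + H - b)*b = 0 + b*(8 + H - b) = b*(8 + H - b))
(q(63, t(-5, 13)) - 41293)*(48151 - 19960) = (63*(8 + (-10 - 1*13) - 1*63) - 41293)*(48151 - 19960) = (63*(8 + (-10 - 13) - 63) - 41293)*28191 = (63*(8 - 23 - 63) - 41293)*28191 = (63*(-78) - 41293)*28191 = (-4914 - 41293)*28191 = -46207*28191 = -1302621537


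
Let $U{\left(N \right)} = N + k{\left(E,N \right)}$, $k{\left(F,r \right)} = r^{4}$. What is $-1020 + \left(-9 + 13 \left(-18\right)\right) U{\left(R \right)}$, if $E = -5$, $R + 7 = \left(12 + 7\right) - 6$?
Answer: $-317406$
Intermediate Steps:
$R = 6$ ($R = -7 + \left(\left(12 + 7\right) - 6\right) = -7 + \left(19 - 6\right) = -7 + 13 = 6$)
$U{\left(N \right)} = N + N^{4}$
$-1020 + \left(-9 + 13 \left(-18\right)\right) U{\left(R \right)} = -1020 + \left(-9 + 13 \left(-18\right)\right) \left(6 + 6^{4}\right) = -1020 + \left(-9 - 234\right) \left(6 + 1296\right) = -1020 - 316386 = -317406$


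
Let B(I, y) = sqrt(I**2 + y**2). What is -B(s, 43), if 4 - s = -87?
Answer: -sqrt(10130) ≈ -100.65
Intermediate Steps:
s = 91 (s = 4 - 1*(-87) = 4 + 87 = 91)
-B(s, 43) = -sqrt(91**2 + 43**2) = -sqrt(8281 + 1849) = -sqrt(10130)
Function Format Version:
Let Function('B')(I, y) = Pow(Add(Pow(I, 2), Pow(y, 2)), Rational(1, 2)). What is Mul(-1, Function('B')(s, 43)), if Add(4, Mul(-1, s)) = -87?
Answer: Mul(-1, Pow(10130, Rational(1, 2))) ≈ -100.65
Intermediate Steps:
s = 91 (s = Add(4, Mul(-1, -87)) = Add(4, 87) = 91)
Mul(-1, Function('B')(s, 43)) = Mul(-1, Pow(Add(Pow(91, 2), Pow(43, 2)), Rational(1, 2))) = Mul(-1, Pow(Add(8281, 1849), Rational(1, 2))) = Mul(-1, Pow(10130, Rational(1, 2)))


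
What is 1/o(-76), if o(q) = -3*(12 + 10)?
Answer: -1/66 ≈ -0.015152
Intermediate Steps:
o(q) = -66 (o(q) = -3*22 = -66)
1/o(-76) = 1/(-66) = -1/66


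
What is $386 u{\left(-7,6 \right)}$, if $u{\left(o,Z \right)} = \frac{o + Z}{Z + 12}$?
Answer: $- \frac{193}{9} \approx -21.444$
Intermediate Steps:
$u{\left(o,Z \right)} = \frac{Z + o}{12 + Z}$
$386 u{\left(-7,6 \right)} = 386 \frac{6 - 7}{12 + 6} = 386 \cdot \frac{1}{18} \left(-1\right) = 386 \left(- \frac{1}{18}\right) = - \frac{193}{9}$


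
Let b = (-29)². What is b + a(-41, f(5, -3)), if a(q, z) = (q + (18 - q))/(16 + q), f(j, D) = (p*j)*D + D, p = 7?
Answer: 21007/25 ≈ 840.28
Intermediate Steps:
f(j, D) = D + 7*D*j (f(j, D) = (7*j)*D + D = 7*D*j + D = D + 7*D*j)
b = 841
a(q, z) = 18/(16 + q)
b + a(-41, f(5, -3)) = 841 + 18/(16 - 41) = 841 + 18/(-25) = 841 + 18*(-1/25) = 841 - 18/25 = 21007/25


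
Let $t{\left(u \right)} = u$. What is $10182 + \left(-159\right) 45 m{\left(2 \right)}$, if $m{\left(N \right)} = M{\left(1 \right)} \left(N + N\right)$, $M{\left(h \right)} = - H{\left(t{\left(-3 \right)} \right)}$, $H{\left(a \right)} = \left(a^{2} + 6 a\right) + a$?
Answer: $-333258$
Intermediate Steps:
$H{\left(a \right)} = a^{2} + 7 a$
$M{\left(h \right)} = 12$ ($M{\left(h \right)} = - \left(-3\right) \left(7 - 3\right) = - \left(-3\right) 4 = \left(-1\right) \left(-12\right) = 12$)
$m{\left(N \right)} = 24 N$ ($m{\left(N \right)} = 12 \left(N + N\right) = 12 \cdot 2 N = 24 N$)
$10182 + \left(-159\right) 45 m{\left(2 \right)} = 10182 + \left(-159\right) 45 \cdot 24 \cdot 2 = 10182 - 343440 = -333258$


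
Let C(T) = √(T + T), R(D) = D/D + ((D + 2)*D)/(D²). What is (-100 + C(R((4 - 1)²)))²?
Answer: 90040/9 - 400*√10/3 ≈ 9582.8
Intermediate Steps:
R(D) = 1 + (2 + D)/D (R(D) = 1 + ((2 + D)*D)/D² = 1 + (D*(2 + D))/D² = 1 + (2 + D)/D)
C(T) = √2*√T (C(T) = √(2*T) = √2*√T)
(-100 + C(R((4 - 1)²)))² = (-100 + √2*√(2 + 2/((4 - 1)²)))² = (-100 + √2*√(2 + 2/(3²)))² = (-100 + √2*√(2 + 2/9))² = (-100 + √2*√(20/9))² = (-100 + √2*(2*√5/3))² = (-100 + 2*√10/3)²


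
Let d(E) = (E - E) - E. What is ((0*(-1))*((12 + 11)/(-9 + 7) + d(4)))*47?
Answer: 0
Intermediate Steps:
d(E) = -E (d(E) = 0 - E = -E)
((0*(-1))*((12 + 11)/(-9 + 7) + d(4)))*47 = ((0*(-1))*((12 + 11)/(-9 + 7) - 1*4))*47 = (0*(23/(-2) - 4))*47 = (0*(23*(-½) - 4))*47 = (0*(-23/2 - 4))*47 = (0*(-31/2))*47 = 0*47 = 0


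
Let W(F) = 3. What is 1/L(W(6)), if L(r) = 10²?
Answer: 1/100 ≈ 0.010000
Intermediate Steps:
L(r) = 100
1/L(W(6)) = 1/100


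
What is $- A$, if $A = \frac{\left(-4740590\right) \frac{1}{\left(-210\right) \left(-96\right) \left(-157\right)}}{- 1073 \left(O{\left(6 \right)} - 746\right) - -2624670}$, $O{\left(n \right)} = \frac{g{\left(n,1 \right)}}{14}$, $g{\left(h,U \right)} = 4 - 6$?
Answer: $- \frac{474059}{1084142630304} \approx -4.3727 \cdot 10^{-7}$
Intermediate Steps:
$g{\left(h,U \right)} = -2$ ($g{\left(h,U \right)} = 4 - 6 = -2$)
$O{\left(n \right)} = - \frac{1}{7}$ ($O{\left(n \right)} = - \frac{2}{14} = \left(-2\right) \frac{1}{14} = - \frac{1}{7}$)
$A = \frac{474059}{1084142630304}$ ($A = \frac{\left(-4740590\right) \frac{1}{\left(-210\right) \left(-96\right) \left(-157\right)}}{- 1073 \left(- \frac{1}{7} - 746\right) - -2624670} = \frac{\left(-4740590\right) \frac{1}{20160 \left(-157\right)}}{\left(-1073\right) \left(- \frac{5223}{7}\right) + 2624670} = \frac{\left(-4740590\right) \frac{1}{-3165120}}{\frac{5604279}{7} + 2624670} = \frac{\left(-4740590\right) \left(- \frac{1}{3165120}\right)}{\frac{23976969}{7}} = \frac{474059}{316512} \cdot \frac{7}{23976969} = \frac{474059}{1084142630304} \approx 4.3727 \cdot 10^{-7}$)
$- A = \left(-1\right) \frac{474059}{1084142630304} = - \frac{474059}{1084142630304}$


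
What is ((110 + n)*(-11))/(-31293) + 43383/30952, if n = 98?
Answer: 1428402395/968580936 ≈ 1.4747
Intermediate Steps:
((110 + n)*(-11))/(-31293) + 43383/30952 = ((110 + 98)*(-11))/(-31293) + 43383/30952 = (208*(-11))*(-1/31293) + 43383*(1/30952) = -2288*(-1/31293) + 43383/30952 = 2288/31293 + 43383/30952 = 1428402395/968580936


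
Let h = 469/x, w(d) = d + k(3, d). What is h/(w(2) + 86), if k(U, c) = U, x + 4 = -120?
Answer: -67/1612 ≈ -0.041563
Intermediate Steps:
x = -124 (x = -4 - 120 = -124)
w(d) = 3 + d (w(d) = d + 3 = 3 + d)
h = -469/124 (h = 469/(-124) = 469*(-1/124) = -469/124 ≈ -3.7823)
h/(w(2) + 86) = -469/124/((3 + 2) + 86) = -469/124/(5 + 86) = -469/124/91 = (1/91)*(-469/124) = -67/1612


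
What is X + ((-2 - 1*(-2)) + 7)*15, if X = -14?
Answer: 91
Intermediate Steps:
X + ((-2 - 1*(-2)) + 7)*15 = -14 + ((-2 - 1*(-2)) + 7)*15 = -14 + ((-2 + 2) + 7)*15 = -14 + (0 + 7)*15 = -14 + 7*15 = -14 + 105 = 91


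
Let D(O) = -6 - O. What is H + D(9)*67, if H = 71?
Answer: -934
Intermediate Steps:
H + D(9)*67 = 71 + (-6 - 1*9)*67 = 71 + (-6 - 9)*67 = 71 - 15*67 = 71 - 1005 = -934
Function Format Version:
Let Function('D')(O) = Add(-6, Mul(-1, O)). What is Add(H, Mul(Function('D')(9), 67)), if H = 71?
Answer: -934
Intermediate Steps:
Add(H, Mul(Function('D')(9), 67)) = Add(71, Mul(Add(-6, Mul(-1, 9)), 67)) = Add(71, Mul(Add(-6, -9), 67)) = Add(71, Mul(-15, 67)) = Add(71, -1005) = -934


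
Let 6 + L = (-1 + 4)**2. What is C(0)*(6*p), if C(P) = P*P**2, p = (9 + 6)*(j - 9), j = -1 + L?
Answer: 0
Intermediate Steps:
L = 3 (L = -6 + (-1 + 4)**2 = -6 + 3**2 = -6 + 9 = 3)
j = 2 (j = -1 + 3 = 2)
p = -105 (p = (9 + 6)*(2 - 9) = 15*(-7) = -105)
C(P) = P**3
C(0)*(6*p) = 0**3*(6*(-105)) = 0*(-630) = 0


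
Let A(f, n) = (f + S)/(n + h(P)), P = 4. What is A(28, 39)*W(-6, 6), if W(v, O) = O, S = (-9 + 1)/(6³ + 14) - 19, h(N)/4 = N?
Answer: 6186/6325 ≈ 0.97802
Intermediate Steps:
h(N) = 4*N
S = -2189/115 (S = -8/(216 + 14) - 19 = -8/230 - 19 = -8*1/230 - 19 = -4/115 - 19 = -2189/115 ≈ -19.035)
A(f, n) = (-2189/115 + f)/(16 + n) (A(f, n) = (f - 2189/115)/(n + 4*4) = (-2189/115 + f)/(n + 16) = (-2189/115 + f)/(16 + n))
A(28, 39)*W(-6, 6) = ((-2189/115 + 28)/(16 + 39))*6 = ((1031/115)/55)*6 = ((1/55)*(1031/115))*6 = (1031/6325)*6 = 6186/6325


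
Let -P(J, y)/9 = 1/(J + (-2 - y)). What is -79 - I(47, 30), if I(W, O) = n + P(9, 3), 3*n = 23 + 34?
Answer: -383/4 ≈ -95.750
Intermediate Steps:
P(J, y) = -9/(-2 + J - y) (P(J, y) = -9/(J + (-2 - y)) = -9/(-2 + J - y))
n = 19 (n = (23 + 34)/3 = (⅓)*57 = 19)
I(W, O) = 67/4 (I(W, O) = 19 + 9/(2 + 3 - 1*9) = 19 + 9/(2 + 3 - 9) = 19 + 9/(-4) = 19 + 9*(-¼) = 19 - 9/4 = 67/4)
-79 - I(47, 30) = -79 - 1*67/4 = -79 - 67/4 = -383/4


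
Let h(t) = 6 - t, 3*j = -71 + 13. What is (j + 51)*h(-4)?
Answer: 950/3 ≈ 316.67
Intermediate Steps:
j = -58/3 (j = (-71 + 13)/3 = (⅓)*(-58) = -58/3 ≈ -19.333)
(j + 51)*h(-4) = (-58/3 + 51)*(6 - 1*(-4)) = 95*(6 + 4)/3 = (95/3)*10 = 950/3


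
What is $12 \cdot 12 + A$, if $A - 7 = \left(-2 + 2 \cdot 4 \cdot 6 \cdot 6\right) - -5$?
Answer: $442$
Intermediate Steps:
$A = 298$ ($A = 7 - \left(-3 - 2 \cdot 4 \cdot 6 \cdot 6\right) = 7 - \left(-3 - 8 \cdot 6 \cdot 6\right) = 7 + \left(\left(-2 + 48 \cdot 6\right) + 5\right) = 7 + \left(\left(-2 + 288\right) + 5\right) = 7 + \left(286 + 5\right) = 7 + 291 = 298$)
$12 \cdot 12 + A = 12 \cdot 12 + 298 = 144 + 298 = 442$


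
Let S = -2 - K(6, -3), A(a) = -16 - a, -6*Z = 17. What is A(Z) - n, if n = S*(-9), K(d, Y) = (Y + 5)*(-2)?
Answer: 29/6 ≈ 4.8333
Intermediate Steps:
K(d, Y) = -10 - 2*Y (K(d, Y) = (5 + Y)*(-2) = -10 - 2*Y)
Z = -17/6 (Z = -1/6*17 = -17/6 ≈ -2.8333)
S = 2 (S = -2 - (-10 - 2*(-3)) = -2 - (-10 + 6) = -2 - 1*(-4) = -2 + 4 = 2)
n = -18 (n = 2*(-9) = -18)
A(Z) - n = (-16 - 1*(-17/6)) - 1*(-18) = (-16 + 17/6) + 18 = -79/6 + 18 = 29/6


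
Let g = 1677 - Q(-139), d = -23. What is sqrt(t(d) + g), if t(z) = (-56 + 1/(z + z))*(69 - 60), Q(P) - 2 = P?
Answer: sqrt(2771546)/46 ≈ 36.191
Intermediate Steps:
Q(P) = 2 + P
g = 1814 (g = 1677 - (2 - 139) = 1677 - 1*(-137) = 1677 + 137 = 1814)
t(z) = -504 + 9/(2*z) (t(z) = (-56 + 1/(2*z))*9 = -504 + 9/(2*z))
sqrt(t(d) + g) = sqrt((-504 + (9/2)/(-23)) + 1814) = sqrt((-504 + (9/2)*(-1/23)) + 1814) = sqrt((-504 - 9/46) + 1814) = sqrt(-23193/46 + 1814) = sqrt(60251/46) = sqrt(2771546)/46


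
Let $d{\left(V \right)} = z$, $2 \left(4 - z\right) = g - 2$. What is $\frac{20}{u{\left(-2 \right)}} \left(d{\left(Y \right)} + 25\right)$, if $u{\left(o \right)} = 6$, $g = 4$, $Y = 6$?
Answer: $\frac{280}{3} \approx 93.333$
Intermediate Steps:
$z = 3$ ($z = 4 - \frac{4 - 2}{2} = 4 - 1 = 3$)
$d{\left(V \right)} = 3$
$\frac{20}{u{\left(-2 \right)}} \left(d{\left(Y \right)} + 25\right) = \frac{20}{6} \left(3 + 25\right) = 20 \cdot \frac{1}{6} \cdot 28 = \frac{10}{3} \cdot 28 = \frac{280}{3}$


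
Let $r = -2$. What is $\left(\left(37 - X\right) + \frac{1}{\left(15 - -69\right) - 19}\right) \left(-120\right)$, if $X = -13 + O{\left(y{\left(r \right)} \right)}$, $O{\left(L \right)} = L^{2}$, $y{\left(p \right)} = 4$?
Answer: $- \frac{53064}{13} \approx -4081.8$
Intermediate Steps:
$X = 3$ ($X = -13 + 4^{2} = -13 + 16 = 3$)
$\left(\left(37 - X\right) + \frac{1}{\left(15 - -69\right) - 19}\right) \left(-120\right) = \left(\left(37 - 3\right) + \frac{1}{\left(15 - -69\right) - 19}\right) \left(-120\right) = \left(\left(37 - 3\right) + \frac{1}{\left(15 + 69\right) - 19}\right) \left(-120\right) = \left(34 + \frac{1}{84 - 19}\right) \left(-120\right) = \left(34 + \frac{1}{65}\right) \left(-120\right) = \frac{2211}{65} \left(-120\right) = - \frac{53064}{13}$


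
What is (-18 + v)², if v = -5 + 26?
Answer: 9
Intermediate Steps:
v = 21
(-18 + v)² = (-18 + 21)² = 3² = 9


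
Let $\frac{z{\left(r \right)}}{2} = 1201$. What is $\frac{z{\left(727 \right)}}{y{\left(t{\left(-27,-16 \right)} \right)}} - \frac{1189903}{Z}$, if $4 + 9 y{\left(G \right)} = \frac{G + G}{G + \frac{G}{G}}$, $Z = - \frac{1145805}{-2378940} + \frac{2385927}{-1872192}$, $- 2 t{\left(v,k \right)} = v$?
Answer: $\frac{906565081135307359}{608083982819} \approx 1.4909 \cdot 10^{6}$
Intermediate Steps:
$t{\left(v,k \right)} = - \frac{v}{2}$
$Z = - \frac{19615612349}{24743513536}$ ($Z = \left(-1145805\right) \left(- \frac{1}{2378940}\right) + 2385927 \left(- \frac{1}{1872192}\right) = \frac{76387}{158596} - \frac{795309}{624064} = - \frac{19615612349}{24743513536} \approx -0.79276$)
$z{\left(r \right)} = 2402$ ($z{\left(r \right)} = 2 \cdot 1201 = 2402$)
$y{\left(G \right)} = - \frac{4}{9} + \frac{2 G}{9 \left(1 + G\right)}$ ($y{\left(G \right)} = - \frac{4}{9} + \frac{\left(G + G\right) \frac{1}{G + \frac{G}{G}}}{9} = - \frac{4}{9} + \frac{2 G \frac{1}{G + 1}}{9} = - \frac{4}{9} + \frac{2 G \frac{1}{1 + G}}{9} = - \frac{4}{9} + \frac{2 G}{9 \left(1 + G\right)}$)
$\frac{z{\left(727 \right)}}{y{\left(t{\left(-27,-16 \right)} \right)}} - \frac{1189903}{Z} = \frac{2402}{\frac{2}{9} \frac{1}{1 - - \frac{27}{2}} \left(-2 - \left(- \frac{1}{2}\right) \left(-27\right)\right)} - \frac{1189903}{- \frac{19615612349}{24743513536}} = \frac{2402}{\frac{2}{9} \frac{1}{1 + \frac{27}{2}} \left(-2 - \frac{27}{2}\right)} - - \frac{29442380987027008}{19615612349} = \frac{2402}{\frac{2}{9} \frac{1}{\frac{29}{2}} \left(-2 - \frac{27}{2}\right)} + \frac{29442380987027008}{19615612349} = \frac{2402}{\frac{2}{9} \cdot \frac{2}{29} \left(- \frac{31}{2}\right)} + \frac{29442380987027008}{19615612349} = \frac{2402}{- \frac{62}{261}} + \frac{29442380987027008}{19615612349} = 2402 \left(- \frac{261}{62}\right) + \frac{29442380987027008}{19615612349} = - \frac{313461}{31} + \frac{29442380987027008}{19615612349} = \frac{906565081135307359}{608083982819}$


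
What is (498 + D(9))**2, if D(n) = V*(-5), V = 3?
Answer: 233289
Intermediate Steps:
D(n) = -15 (D(n) = 3*(-5) = -15)
(498 + D(9))**2 = (498 - 15)**2 = 483**2 = 233289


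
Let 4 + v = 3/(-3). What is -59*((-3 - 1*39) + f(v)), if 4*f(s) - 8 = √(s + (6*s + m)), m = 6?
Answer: 2360 - 59*I*√29/4 ≈ 2360.0 - 79.431*I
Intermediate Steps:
v = -5 (v = -4 + 3/(-3) = -4 + 3*(-⅓) = -4 - 1 = -5)
f(s) = 2 + √(6 + 7*s)/4 (f(s) = 2 + √(s + (6*s + 6))/4 = 2 + √(s + (6 + 6*s))/4 = 2 + √(6 + 7*s)/4)
-59*((-3 - 1*39) + f(v)) = -59*((-3 - 1*39) + (2 + √(6 + 7*(-5))/4)) = -59*((-3 - 39) + (2 + √(6 - 35)/4)) = -59*(-42 + (2 + √(-29)/4)) = -59*(-42 + (2 + (I*√29)/4)) = -59*(-42 + (2 + I*√29/4)) = -59*(-40 + I*√29/4) = 2360 - 59*I*√29/4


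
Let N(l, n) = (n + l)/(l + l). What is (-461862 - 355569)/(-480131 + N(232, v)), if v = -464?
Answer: 1634862/960263 ≈ 1.7025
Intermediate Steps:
N(l, n) = (l + n)/(2*l) (N(l, n) = (l + n)/((2*l)) = (l + n)*(1/(2*l)) = (l + n)/(2*l))
(-461862 - 355569)/(-480131 + N(232, v)) = (-461862 - 355569)/(-480131 + (½)*(232 - 464)/232) = -817431/(-480131 + (½)*(1/232)*(-232)) = -817431/(-480131 - ½) = -817431/(-960263/2) = -817431*(-2/960263) = 1634862/960263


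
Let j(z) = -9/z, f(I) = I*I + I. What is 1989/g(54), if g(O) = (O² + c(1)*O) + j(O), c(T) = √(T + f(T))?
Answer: 208785330/305760097 - 3866616*√3/305760097 ≈ 0.66094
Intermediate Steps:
f(I) = I + I² (f(I) = I² + I = I + I²)
c(T) = √(T + T*(1 + T))
g(O) = O² - 9/O + O*√3 (g(O) = (O² + √(1*(2 + 1))*O) - 9/O = (O² + √(1*3)*O) - 9/O = (O² + √3*O) - 9/O = (O² + O*√3) - 9/O = O² - 9/O + O*√3)
1989/g(54) = 1989/(((-9 + 54²*(54 + √3))/54)) = 1989/(((-9 + 2916*(54 + √3))/54)) = 1989/(((-9 + (157464 + 2916*√3))/54)) = 1989/(((157455 + 2916*√3)/54)) = 1989/(17495/6 + 54*√3)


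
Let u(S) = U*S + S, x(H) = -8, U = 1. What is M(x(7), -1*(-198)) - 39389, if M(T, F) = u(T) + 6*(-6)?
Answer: -39441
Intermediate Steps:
u(S) = 2*S (u(S) = 1*S + S = S + S = 2*S)
M(T, F) = -36 + 2*T (M(T, F) = 2*T + 6*(-6) = 2*T - 36 = -36 + 2*T)
M(x(7), -1*(-198)) - 39389 = (-36 + 2*(-8)) - 39389 = (-36 - 16) - 39389 = -52 - 39389 = -39441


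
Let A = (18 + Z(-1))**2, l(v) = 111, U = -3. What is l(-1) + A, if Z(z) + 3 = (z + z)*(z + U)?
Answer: 640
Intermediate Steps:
Z(z) = -3 + 2*z*(-3 + z) (Z(z) = -3 + (z + z)*(z - 3) = -3 + (2*z)*(-3 + z) = -3 + 2*z*(-3 + z))
A = 529 (A = (18 + (-3 - 6*(-1) + 2*(-1)**2))**2 = (18 + (-3 + 6 + 2*1))**2 = (18 + (-3 + 6 + 2))**2 = (18 + 5)**2 = 23**2 = 529)
l(-1) + A = 111 + 529 = 640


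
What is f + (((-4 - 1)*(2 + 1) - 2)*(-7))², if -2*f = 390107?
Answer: -361785/2 ≈ -1.8089e+5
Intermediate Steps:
f = -390107/2 (f = -½*390107 = -390107/2 ≈ -1.9505e+5)
f + (((-4 - 1)*(2 + 1) - 2)*(-7))² = -390107/2 + (((-4 - 1)*(2 + 1) - 2)*(-7))² = -390107/2 + ((-5*3 - 2)*(-7))² = -390107/2 + ((-15 - 2)*(-7))² = -390107/2 + (-17*(-7))² = -390107/2 + 119² = -390107/2 + 14161 = -361785/2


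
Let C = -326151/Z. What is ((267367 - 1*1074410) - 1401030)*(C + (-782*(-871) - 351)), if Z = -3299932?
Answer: -4960432315238745779/3299932 ≈ -1.5032e+12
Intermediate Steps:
C = 326151/3299932 (C = -326151/(-3299932) = -326151*(-1/3299932) = 326151/3299932 ≈ 0.098836)
((267367 - 1*1074410) - 1401030)*(C + (-782*(-871) - 351)) = ((267367 - 1*1074410) - 1401030)*(326151/3299932 + (-782*(-871) - 351)) = ((267367 - 1074410) - 1401030)*(326151/3299932 + (681122 - 351)) = (-807043 - 1401030)*(326151/3299932 + 680771) = -2208073*2246498333723/3299932 = -4960432315238745779/3299932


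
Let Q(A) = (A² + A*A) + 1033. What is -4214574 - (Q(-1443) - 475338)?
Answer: -7904767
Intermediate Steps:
Q(A) = 1033 + 2*A² (Q(A) = (A² + A²) + 1033 = 2*A² + 1033 = 1033 + 2*A²)
-4214574 - (Q(-1443) - 475338) = -4214574 - ((1033 + 2*(-1443)²) - 475338) = -4214574 - ((1033 + 2*2082249) - 475338) = -4214574 - ((1033 + 4164498) - 475338) = -4214574 - (4165531 - 475338) = -4214574 - 1*3690193 = -4214574 - 3690193 = -7904767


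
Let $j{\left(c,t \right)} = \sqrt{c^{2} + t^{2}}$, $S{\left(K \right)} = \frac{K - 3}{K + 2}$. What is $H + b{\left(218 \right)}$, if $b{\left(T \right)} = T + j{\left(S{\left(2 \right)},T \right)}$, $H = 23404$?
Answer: $23622 + \frac{\sqrt{760385}}{4} \approx 23840.0$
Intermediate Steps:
$S{\left(K \right)} = \frac{-3 + K}{2 + K}$
$b{\left(T \right)} = T + \sqrt{\frac{1}{16} + T^{2}}$ ($b{\left(T \right)} = T + \sqrt{\left(\frac{-3 + 2}{2 + 2}\right)^{2} + T^{2}} = T + \sqrt{\left(\frac{1}{4} \left(-1\right)\right)^{2} + T^{2}} = T + \sqrt{\left(- \frac{1}{4}\right)^{2} + T^{2}} = T + \sqrt{\frac{1}{16} + T^{2}}$)
$H + b{\left(218 \right)} = 23404 + \left(218 + \frac{\sqrt{1 + 16 \cdot 218^{2}}}{4}\right) = 23404 + \left(218 + \frac{\sqrt{1 + 16 \cdot 47524}}{4}\right) = 23404 + \left(218 + \frac{\sqrt{1 + 760384}}{4}\right) = 23404 + \left(218 + \frac{\sqrt{760385}}{4}\right) = 23622 + \frac{\sqrt{760385}}{4}$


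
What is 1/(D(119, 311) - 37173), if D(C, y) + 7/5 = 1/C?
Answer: -595/22118763 ≈ -2.6900e-5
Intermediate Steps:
D(C, y) = -7/5 + 1/C
1/(D(119, 311) - 37173) = 1/((-7/5 + 1/119) - 37173) = 1/(-828/595 - 37173) = 1/(-22118763/595) = -595/22118763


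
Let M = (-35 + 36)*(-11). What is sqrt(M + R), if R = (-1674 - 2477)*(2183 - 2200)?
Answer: 2*sqrt(17639) ≈ 265.62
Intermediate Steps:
M = -11 (M = 1*(-11) = -11)
R = 70567 (R = -4151*(-17) = 70567)
sqrt(M + R) = sqrt(-11 + 70567) = sqrt(70556) = 2*sqrt(17639)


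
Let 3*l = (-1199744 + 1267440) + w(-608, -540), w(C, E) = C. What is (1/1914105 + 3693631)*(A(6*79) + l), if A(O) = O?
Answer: 96873106639137712/1148463 ≈ 8.4350e+10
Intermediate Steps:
l = 67088/3 (l = ((-1199744 + 1267440) - 608)/3 = (67696 - 608)/3 = (⅓)*67088 = 67088/3 ≈ 22363.)
(1/1914105 + 3693631)*(A(6*79) + l) = (1/1914105 + 3693631)*(6*79 + 67088/3) = (1/1914105 + 3693631)*(474 + 67088/3) = (7069997565256/1914105)*(68510/3) = 96873106639137712/1148463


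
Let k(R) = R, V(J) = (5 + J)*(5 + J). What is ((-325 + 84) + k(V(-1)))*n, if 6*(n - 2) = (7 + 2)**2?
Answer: -6975/2 ≈ -3487.5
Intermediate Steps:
V(J) = (5 + J)**2
n = 31/2 (n = 2 + (7 + 2)**2/6 = 2 + (1/6)*9**2 = 2 + (1/6)*81 = 2 + 27/2 = 31/2 ≈ 15.500)
((-325 + 84) + k(V(-1)))*n = ((-325 + 84) + (5 - 1)**2)*(31/2) = (-241 + 4**2)*(31/2) = (-241 + 16)*(31/2) = -225*31/2 = -6975/2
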